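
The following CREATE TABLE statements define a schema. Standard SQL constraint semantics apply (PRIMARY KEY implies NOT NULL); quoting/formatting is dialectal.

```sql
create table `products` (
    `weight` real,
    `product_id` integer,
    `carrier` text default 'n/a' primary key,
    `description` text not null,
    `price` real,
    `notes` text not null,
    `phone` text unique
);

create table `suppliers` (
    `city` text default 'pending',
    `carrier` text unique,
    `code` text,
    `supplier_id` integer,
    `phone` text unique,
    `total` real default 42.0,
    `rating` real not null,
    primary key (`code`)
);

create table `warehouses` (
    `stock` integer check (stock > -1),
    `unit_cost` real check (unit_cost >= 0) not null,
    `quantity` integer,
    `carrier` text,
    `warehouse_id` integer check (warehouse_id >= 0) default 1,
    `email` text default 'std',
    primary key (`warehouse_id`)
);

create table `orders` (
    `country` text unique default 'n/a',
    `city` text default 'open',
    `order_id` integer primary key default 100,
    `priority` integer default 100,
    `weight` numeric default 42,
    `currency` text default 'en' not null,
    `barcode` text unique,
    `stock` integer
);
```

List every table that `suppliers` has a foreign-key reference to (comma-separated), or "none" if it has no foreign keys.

No column in suppliers has a REFERENCES clause.

none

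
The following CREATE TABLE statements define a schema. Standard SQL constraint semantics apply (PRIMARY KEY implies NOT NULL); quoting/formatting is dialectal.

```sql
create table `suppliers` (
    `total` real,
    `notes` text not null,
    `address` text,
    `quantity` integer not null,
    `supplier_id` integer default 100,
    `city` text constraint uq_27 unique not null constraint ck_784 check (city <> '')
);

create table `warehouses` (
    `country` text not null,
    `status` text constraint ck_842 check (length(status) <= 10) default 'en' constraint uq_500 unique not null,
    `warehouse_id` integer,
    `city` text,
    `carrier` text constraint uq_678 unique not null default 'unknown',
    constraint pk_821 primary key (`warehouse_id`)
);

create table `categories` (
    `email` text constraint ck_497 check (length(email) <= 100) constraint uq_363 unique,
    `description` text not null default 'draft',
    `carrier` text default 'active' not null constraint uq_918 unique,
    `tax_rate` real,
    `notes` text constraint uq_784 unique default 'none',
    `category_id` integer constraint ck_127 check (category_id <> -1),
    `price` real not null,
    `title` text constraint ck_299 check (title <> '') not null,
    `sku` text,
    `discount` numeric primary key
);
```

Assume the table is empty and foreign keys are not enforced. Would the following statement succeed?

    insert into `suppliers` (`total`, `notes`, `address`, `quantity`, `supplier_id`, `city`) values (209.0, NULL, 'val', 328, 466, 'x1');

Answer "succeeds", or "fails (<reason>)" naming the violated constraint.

notes is explicitly set to NULL, but notes is declared NOT NULL.

fails (NOT NULL on notes)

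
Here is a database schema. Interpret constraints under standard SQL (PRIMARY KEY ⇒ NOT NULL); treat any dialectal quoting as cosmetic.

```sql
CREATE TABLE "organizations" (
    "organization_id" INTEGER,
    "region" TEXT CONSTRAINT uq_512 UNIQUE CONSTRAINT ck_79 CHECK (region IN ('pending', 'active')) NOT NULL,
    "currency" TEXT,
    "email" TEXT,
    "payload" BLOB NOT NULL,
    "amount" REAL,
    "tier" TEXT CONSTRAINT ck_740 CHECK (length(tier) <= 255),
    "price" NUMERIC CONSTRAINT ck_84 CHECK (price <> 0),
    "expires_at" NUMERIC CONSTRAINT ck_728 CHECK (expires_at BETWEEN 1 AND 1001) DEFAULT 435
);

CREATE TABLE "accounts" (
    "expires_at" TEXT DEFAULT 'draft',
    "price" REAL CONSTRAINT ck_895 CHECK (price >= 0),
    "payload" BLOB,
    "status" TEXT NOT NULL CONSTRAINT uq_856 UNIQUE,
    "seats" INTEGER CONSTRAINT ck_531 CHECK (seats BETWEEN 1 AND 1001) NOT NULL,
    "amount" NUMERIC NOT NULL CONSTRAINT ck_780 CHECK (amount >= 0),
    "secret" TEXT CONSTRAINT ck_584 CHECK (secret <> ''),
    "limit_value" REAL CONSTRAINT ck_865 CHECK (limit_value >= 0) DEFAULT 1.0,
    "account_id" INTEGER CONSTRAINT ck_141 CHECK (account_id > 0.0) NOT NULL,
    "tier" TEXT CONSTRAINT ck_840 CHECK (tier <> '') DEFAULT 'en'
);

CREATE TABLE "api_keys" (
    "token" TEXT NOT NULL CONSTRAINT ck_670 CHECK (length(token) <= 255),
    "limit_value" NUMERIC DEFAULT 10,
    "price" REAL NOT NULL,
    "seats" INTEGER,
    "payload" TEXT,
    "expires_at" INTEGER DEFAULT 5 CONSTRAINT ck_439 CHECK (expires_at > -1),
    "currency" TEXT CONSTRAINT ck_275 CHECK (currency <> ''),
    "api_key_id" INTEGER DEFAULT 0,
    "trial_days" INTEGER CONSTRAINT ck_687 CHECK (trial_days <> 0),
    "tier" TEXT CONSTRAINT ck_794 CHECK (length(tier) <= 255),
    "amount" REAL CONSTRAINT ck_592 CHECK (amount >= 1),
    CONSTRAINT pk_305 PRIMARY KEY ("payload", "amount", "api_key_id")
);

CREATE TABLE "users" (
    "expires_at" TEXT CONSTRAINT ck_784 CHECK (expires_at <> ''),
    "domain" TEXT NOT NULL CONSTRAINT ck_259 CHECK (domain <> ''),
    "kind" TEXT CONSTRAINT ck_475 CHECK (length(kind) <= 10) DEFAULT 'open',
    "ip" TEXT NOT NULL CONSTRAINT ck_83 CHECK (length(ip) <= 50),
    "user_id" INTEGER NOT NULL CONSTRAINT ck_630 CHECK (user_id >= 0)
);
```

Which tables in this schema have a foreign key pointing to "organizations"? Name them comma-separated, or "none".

No REFERENCES clause anywhere in the schema names organizations.

none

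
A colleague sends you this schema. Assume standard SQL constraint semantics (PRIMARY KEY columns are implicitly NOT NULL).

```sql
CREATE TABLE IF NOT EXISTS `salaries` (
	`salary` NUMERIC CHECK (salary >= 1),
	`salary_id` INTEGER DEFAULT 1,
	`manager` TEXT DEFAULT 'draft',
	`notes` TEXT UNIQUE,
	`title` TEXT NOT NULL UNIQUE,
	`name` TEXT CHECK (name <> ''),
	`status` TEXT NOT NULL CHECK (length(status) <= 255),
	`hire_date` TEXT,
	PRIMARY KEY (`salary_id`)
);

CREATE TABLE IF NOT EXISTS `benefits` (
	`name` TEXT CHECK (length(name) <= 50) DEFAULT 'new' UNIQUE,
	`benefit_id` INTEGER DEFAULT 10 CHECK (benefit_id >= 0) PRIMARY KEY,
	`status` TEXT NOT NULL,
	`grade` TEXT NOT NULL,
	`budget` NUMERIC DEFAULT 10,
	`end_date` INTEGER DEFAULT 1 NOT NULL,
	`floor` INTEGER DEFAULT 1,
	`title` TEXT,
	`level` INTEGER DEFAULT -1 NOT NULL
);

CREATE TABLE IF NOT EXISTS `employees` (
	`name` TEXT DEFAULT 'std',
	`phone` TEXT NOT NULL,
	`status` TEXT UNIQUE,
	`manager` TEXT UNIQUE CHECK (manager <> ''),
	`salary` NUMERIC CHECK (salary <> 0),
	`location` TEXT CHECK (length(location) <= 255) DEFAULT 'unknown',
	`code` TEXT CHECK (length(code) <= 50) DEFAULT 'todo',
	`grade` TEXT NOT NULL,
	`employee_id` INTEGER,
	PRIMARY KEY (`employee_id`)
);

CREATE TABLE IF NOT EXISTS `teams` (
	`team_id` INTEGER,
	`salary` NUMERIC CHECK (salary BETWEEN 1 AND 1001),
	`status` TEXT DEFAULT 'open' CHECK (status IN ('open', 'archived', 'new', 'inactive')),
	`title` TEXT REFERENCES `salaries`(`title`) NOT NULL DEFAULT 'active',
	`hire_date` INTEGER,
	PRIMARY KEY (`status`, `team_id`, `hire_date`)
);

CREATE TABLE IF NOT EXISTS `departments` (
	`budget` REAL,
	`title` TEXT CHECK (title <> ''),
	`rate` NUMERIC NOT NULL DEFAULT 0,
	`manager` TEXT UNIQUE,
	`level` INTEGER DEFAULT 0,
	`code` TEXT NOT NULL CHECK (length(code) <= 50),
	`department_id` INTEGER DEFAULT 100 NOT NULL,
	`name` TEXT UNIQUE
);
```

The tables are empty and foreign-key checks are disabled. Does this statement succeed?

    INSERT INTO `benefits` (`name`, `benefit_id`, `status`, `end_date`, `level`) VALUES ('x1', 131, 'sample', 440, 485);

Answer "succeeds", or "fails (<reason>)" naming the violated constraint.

grade is omitted from the column list and has no DEFAULT, so it would receive NULL.
But grade is declared NOT NULL.

fails (NOT NULL on grade)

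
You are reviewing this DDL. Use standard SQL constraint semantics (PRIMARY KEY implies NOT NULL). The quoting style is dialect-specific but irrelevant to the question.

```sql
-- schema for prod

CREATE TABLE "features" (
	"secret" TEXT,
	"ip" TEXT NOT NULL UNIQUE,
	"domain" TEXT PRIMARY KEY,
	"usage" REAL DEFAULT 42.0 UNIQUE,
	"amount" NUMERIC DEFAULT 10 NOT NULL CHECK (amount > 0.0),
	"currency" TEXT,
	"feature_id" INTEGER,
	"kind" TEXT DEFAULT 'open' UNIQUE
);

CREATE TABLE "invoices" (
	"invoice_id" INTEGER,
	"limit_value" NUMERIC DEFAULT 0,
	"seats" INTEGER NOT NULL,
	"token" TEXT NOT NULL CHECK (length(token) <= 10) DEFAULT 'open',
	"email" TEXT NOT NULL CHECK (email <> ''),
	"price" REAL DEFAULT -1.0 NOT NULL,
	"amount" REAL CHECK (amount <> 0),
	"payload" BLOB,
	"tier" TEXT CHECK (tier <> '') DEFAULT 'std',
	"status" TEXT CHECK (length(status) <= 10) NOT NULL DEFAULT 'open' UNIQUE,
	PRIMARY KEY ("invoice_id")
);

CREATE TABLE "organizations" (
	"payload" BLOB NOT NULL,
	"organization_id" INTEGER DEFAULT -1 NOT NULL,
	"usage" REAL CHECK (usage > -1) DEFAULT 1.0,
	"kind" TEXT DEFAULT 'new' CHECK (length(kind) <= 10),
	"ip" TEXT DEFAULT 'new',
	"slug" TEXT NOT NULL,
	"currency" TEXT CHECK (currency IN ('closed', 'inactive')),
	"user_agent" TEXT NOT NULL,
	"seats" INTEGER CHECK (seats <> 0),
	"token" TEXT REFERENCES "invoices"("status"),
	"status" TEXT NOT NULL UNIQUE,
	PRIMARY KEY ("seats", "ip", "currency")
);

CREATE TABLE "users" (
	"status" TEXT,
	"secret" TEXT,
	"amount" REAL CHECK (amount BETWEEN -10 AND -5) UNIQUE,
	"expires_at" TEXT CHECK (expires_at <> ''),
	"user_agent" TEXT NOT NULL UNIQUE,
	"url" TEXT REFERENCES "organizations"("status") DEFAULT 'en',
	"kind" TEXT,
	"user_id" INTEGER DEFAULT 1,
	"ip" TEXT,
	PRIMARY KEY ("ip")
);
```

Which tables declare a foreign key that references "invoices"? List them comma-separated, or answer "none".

organizations

- organizations.token references invoices(status).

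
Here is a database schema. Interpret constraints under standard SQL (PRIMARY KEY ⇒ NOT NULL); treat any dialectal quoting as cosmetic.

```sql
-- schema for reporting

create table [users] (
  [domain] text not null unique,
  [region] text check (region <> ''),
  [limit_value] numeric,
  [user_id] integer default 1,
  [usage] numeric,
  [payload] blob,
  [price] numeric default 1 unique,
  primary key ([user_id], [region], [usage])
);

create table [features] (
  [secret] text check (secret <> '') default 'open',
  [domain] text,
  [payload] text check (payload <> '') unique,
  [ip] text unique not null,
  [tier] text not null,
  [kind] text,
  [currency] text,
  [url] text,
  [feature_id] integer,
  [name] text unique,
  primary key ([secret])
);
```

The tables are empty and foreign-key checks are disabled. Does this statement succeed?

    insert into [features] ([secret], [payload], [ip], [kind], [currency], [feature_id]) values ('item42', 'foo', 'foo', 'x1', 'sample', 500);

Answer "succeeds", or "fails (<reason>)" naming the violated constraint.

tier is omitted from the column list and has no DEFAULT, so it would receive NULL.
But tier is declared NOT NULL.

fails (NOT NULL on tier)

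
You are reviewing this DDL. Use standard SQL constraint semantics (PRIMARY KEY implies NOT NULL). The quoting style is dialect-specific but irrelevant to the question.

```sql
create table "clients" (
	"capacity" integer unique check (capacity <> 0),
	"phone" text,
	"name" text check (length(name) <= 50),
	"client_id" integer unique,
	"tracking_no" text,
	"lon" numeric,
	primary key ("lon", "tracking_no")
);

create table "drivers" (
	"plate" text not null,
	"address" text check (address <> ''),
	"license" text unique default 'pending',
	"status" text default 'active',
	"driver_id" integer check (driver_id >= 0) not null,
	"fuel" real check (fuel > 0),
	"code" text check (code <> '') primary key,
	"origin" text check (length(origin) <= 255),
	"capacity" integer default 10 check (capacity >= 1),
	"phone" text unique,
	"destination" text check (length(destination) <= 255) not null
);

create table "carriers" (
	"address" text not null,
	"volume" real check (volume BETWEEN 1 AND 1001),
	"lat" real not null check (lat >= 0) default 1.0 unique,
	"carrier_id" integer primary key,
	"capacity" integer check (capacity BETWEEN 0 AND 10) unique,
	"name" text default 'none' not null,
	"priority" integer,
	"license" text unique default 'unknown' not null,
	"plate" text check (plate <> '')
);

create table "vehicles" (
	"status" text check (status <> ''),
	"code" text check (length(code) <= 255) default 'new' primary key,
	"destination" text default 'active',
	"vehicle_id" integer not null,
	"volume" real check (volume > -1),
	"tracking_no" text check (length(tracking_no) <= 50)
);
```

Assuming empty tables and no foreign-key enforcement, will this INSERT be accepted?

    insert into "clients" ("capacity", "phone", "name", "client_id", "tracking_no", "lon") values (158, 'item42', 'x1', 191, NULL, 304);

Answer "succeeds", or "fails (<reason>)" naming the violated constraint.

fails (NOT NULL on tracking_no)

tracking_no is explicitly set to NULL, but tracking_no is part of the PRIMARY KEY (implied NOT NULL).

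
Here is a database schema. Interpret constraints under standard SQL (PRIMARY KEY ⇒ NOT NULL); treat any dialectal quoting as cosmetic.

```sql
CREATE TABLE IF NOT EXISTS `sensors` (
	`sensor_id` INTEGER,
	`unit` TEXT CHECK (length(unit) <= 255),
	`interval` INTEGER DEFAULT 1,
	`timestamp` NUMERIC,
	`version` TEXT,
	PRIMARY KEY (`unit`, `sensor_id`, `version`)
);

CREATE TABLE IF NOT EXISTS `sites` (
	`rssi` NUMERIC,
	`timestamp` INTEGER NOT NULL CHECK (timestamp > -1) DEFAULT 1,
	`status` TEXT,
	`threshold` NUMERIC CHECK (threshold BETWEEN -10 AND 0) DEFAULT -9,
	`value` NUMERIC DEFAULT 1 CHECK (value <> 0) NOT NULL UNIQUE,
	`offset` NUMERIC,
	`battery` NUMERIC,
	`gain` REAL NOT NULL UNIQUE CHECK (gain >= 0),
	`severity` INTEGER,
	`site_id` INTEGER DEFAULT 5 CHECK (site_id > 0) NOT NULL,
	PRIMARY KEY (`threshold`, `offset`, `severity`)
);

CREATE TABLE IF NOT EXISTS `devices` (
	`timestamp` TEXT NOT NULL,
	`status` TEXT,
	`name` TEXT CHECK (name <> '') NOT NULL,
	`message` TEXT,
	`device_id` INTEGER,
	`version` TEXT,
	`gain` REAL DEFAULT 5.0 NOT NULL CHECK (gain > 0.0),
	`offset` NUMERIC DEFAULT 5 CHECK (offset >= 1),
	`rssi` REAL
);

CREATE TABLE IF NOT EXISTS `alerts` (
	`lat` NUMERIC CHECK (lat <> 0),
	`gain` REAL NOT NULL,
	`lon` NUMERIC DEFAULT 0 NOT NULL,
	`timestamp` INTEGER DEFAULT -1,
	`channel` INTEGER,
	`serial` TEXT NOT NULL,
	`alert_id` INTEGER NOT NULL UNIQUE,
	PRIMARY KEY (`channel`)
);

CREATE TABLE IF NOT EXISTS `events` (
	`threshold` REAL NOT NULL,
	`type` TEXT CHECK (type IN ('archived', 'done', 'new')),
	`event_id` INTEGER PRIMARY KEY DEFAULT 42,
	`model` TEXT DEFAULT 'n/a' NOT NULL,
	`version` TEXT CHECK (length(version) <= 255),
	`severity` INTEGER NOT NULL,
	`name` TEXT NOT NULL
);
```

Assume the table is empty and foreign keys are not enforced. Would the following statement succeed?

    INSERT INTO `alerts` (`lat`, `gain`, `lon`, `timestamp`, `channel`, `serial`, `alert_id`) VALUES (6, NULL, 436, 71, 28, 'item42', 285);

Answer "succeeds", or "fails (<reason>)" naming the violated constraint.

fails (NOT NULL on gain)

gain is explicitly set to NULL, but gain is declared NOT NULL.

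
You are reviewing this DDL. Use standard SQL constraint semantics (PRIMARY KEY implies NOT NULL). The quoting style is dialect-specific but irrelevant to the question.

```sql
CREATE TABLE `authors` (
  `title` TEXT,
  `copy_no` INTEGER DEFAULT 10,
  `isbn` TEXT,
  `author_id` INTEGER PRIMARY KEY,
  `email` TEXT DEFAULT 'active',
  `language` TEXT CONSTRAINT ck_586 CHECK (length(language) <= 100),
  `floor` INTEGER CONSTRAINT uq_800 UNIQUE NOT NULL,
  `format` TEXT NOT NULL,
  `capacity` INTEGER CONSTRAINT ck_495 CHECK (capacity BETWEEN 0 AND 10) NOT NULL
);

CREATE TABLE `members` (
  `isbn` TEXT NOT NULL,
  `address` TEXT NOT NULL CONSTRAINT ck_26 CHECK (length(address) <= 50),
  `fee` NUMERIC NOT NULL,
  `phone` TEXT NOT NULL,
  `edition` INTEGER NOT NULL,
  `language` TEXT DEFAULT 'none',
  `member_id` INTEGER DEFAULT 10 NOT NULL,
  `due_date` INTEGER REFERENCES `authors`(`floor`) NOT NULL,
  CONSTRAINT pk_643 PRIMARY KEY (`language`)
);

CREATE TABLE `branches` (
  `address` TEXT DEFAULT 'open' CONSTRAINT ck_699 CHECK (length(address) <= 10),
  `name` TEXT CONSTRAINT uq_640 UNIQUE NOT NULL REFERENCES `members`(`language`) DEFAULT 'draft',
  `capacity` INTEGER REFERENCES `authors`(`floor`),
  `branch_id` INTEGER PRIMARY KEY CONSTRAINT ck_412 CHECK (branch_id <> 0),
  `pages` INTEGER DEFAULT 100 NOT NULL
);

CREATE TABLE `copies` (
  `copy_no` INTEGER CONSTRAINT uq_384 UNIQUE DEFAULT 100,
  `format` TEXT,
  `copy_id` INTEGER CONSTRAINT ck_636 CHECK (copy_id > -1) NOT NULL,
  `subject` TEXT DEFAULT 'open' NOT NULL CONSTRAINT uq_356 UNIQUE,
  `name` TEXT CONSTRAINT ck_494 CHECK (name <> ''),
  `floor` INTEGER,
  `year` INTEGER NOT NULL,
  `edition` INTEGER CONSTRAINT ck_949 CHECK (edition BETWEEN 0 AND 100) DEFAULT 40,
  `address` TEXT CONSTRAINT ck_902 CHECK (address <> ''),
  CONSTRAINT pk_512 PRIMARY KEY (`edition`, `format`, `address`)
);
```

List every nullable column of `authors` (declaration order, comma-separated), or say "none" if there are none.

title, copy_no, isbn, email, language

- title: no NOT NULL constraint applies → nullable.
- copy_no: DEFAULT only fills an omitted column; an explicit NULL is still allowed → nullable.
- isbn: no NOT NULL constraint applies → nullable.
- author_id: part of the PRIMARY KEY, which implies NOT NULL → not nullable.
- email: DEFAULT only fills an omitted column; an explicit NULL is still allowed → nullable.
- language: CHECK does not forbid NULL (a CHECK constraint passes when its expression is NULL) → nullable.
- floor: declared NOT NULL → not nullable.
- format: declared NOT NULL → not nullable.
- capacity: declared NOT NULL → not nullable.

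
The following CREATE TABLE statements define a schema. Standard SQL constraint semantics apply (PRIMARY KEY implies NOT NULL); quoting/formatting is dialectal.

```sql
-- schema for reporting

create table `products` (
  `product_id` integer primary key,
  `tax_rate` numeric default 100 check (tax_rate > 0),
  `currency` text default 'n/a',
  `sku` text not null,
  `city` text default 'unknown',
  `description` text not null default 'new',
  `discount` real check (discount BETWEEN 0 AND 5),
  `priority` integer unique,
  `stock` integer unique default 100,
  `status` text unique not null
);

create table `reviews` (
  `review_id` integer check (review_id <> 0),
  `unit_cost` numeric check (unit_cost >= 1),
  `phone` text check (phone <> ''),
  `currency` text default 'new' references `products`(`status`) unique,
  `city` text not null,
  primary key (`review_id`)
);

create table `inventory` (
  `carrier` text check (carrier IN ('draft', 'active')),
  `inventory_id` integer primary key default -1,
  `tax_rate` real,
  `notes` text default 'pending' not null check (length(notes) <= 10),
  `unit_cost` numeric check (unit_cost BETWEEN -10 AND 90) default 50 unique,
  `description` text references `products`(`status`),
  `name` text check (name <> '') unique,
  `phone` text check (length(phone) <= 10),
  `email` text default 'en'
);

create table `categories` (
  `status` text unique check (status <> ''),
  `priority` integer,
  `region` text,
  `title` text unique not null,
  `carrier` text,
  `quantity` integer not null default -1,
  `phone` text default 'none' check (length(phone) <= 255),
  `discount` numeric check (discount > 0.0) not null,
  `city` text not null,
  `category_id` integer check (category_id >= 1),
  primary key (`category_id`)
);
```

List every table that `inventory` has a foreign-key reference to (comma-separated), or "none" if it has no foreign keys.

products

- description REFERENCES products(status).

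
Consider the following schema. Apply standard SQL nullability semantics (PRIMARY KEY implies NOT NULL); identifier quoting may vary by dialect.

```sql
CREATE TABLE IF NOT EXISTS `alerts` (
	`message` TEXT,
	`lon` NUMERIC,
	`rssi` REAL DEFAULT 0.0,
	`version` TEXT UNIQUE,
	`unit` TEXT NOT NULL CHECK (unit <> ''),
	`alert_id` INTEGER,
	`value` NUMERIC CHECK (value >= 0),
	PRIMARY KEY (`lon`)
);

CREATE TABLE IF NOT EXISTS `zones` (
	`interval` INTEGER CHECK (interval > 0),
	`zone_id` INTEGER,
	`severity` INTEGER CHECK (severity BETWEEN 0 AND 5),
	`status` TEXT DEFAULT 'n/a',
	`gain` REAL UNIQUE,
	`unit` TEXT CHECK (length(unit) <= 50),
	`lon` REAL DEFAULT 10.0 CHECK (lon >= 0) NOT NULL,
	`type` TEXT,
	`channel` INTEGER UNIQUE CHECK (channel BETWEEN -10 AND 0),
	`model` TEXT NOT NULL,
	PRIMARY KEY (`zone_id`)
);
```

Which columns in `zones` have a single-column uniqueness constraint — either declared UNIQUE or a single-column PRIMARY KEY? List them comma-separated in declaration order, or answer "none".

zone_id, gain, channel

- interval: no UNIQUE or single-column PK constraint.
- zone_id: single-column PRIMARY KEY → unique.
- severity: no UNIQUE or single-column PK constraint.
- status: no UNIQUE or single-column PK constraint.
- gain: declared UNIQUE → unique.
- unit: no UNIQUE or single-column PK constraint.
- lon: no UNIQUE or single-column PK constraint.
- type: no UNIQUE or single-column PK constraint.
- channel: declared UNIQUE → unique.
- model: no UNIQUE or single-column PK constraint.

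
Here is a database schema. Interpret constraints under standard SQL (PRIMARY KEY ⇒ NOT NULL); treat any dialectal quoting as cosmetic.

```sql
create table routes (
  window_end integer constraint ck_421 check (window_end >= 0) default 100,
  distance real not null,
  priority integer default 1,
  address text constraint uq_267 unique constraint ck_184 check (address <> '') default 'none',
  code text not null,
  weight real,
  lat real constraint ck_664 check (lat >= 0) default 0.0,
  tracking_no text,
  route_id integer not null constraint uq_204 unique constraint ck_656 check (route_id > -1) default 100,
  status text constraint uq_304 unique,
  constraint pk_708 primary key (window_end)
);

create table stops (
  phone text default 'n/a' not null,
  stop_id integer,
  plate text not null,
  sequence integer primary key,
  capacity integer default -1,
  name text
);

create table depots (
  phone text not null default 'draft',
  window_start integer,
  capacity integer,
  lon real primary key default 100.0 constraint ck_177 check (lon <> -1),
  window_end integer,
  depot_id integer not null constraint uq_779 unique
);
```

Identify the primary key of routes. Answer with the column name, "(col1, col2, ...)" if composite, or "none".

window_end

window_end is declared PRIMARY KEY as a table-level PRIMARY KEY clause.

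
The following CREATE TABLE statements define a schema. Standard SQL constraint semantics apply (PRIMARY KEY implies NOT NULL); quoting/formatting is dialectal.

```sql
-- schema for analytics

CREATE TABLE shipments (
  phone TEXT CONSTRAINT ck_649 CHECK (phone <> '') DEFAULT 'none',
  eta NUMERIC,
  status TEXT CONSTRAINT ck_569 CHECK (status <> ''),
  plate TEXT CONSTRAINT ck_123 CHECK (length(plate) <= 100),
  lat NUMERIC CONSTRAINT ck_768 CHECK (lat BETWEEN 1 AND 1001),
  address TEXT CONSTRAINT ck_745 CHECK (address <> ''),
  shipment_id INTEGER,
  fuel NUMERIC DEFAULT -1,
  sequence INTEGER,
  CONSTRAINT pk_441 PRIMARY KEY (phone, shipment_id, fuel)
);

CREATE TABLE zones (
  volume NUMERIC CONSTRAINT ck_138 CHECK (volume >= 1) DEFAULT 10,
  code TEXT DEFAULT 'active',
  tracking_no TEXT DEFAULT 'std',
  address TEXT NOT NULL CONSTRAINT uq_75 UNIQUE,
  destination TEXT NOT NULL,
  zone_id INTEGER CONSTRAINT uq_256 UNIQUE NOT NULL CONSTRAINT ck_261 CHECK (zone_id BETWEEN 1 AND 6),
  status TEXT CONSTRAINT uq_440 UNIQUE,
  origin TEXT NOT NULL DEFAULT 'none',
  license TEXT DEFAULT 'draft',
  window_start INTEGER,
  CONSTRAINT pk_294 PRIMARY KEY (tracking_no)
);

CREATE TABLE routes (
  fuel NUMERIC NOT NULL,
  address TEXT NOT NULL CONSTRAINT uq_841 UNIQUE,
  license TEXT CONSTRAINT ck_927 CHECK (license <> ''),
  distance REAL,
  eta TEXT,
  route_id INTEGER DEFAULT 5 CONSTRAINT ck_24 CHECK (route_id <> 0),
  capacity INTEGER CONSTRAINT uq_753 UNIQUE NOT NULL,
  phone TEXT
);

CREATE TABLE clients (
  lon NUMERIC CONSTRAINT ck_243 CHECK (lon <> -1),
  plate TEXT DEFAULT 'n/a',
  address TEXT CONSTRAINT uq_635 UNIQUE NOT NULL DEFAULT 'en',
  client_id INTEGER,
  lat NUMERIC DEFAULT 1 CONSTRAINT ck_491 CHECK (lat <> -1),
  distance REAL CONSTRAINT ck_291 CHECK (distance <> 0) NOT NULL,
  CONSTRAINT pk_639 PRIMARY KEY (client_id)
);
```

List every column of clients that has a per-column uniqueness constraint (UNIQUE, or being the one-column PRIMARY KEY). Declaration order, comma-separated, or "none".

address, client_id

- lon: no UNIQUE or single-column PK constraint.
- plate: no UNIQUE or single-column PK constraint.
- address: declared UNIQUE → unique.
- client_id: single-column PRIMARY KEY → unique.
- lat: no UNIQUE or single-column PK constraint.
- distance: no UNIQUE or single-column PK constraint.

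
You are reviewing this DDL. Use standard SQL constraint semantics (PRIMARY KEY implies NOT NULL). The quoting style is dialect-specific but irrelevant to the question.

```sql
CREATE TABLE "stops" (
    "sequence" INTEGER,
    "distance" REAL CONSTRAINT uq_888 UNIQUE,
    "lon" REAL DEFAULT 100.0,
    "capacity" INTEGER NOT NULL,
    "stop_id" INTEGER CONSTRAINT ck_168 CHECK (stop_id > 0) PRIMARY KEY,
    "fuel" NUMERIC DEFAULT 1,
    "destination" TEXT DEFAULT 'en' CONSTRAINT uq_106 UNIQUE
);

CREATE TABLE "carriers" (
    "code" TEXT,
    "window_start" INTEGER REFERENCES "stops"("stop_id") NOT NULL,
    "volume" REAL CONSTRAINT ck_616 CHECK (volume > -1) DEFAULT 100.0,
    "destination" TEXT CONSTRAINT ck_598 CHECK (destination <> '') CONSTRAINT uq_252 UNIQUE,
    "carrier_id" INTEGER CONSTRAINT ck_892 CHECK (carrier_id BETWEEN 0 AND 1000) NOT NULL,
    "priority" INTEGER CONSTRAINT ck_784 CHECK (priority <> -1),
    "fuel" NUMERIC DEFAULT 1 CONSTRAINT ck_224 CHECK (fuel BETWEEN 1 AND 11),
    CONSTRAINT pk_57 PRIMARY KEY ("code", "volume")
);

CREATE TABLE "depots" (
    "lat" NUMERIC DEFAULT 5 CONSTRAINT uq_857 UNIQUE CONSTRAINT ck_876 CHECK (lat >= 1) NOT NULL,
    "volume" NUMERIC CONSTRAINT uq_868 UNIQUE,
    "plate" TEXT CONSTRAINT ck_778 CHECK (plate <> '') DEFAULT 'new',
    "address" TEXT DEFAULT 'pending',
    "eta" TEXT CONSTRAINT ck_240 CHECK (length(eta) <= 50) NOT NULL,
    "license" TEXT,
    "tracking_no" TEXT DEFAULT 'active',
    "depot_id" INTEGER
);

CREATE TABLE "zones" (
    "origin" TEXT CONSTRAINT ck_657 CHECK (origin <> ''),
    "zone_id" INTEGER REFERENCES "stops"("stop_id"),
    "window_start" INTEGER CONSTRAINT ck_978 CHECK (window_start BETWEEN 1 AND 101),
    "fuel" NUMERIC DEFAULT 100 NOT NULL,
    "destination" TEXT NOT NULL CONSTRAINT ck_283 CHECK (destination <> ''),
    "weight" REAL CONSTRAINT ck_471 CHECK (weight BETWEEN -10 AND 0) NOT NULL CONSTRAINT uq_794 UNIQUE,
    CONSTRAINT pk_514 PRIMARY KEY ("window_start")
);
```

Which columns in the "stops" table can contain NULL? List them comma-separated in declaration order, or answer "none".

- sequence: no NOT NULL constraint applies → nullable.
- distance: UNIQUE does not imply NOT NULL → nullable.
- lon: DEFAULT only fills an omitted column; an explicit NULL is still allowed → nullable.
- capacity: declared NOT NULL → not nullable.
- stop_id: part of the PRIMARY KEY, which implies NOT NULL → not nullable.
- fuel: DEFAULT only fills an omitted column; an explicit NULL is still allowed → nullable.
- destination: UNIQUE does not imply NOT NULL → nullable.

sequence, distance, lon, fuel, destination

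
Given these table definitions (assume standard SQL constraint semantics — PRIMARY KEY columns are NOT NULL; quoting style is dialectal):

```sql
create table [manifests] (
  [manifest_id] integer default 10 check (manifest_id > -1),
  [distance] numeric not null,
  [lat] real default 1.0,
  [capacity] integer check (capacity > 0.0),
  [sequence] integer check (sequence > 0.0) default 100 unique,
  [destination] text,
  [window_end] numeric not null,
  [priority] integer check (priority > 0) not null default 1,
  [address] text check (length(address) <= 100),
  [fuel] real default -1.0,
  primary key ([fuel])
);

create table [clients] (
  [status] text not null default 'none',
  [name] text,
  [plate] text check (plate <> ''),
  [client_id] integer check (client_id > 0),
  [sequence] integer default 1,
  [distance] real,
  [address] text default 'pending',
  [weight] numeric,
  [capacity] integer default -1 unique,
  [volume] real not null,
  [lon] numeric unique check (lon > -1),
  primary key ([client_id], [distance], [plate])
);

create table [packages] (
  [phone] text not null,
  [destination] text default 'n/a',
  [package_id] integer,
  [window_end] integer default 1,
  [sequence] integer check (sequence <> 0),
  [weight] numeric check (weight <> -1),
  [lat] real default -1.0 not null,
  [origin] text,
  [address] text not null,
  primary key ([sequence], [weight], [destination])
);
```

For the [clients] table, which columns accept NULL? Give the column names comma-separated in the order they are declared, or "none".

name, sequence, address, weight, capacity, lon

- status: declared NOT NULL → not nullable.
- name: no NOT NULL constraint applies → nullable.
- plate: part of the PRIMARY KEY, which implies NOT NULL → not nullable.
- client_id: part of the PRIMARY KEY, which implies NOT NULL → not nullable.
- sequence: DEFAULT only fills an omitted column; an explicit NULL is still allowed → nullable.
- distance: part of the PRIMARY KEY, which implies NOT NULL → not nullable.
- address: DEFAULT only fills an omitted column; an explicit NULL is still allowed → nullable.
- weight: no NOT NULL constraint applies → nullable.
- capacity: UNIQUE does not imply NOT NULL → nullable.
- volume: declared NOT NULL → not nullable.
- lon: CHECK does not forbid NULL (a CHECK constraint passes when its expression is NULL) → nullable.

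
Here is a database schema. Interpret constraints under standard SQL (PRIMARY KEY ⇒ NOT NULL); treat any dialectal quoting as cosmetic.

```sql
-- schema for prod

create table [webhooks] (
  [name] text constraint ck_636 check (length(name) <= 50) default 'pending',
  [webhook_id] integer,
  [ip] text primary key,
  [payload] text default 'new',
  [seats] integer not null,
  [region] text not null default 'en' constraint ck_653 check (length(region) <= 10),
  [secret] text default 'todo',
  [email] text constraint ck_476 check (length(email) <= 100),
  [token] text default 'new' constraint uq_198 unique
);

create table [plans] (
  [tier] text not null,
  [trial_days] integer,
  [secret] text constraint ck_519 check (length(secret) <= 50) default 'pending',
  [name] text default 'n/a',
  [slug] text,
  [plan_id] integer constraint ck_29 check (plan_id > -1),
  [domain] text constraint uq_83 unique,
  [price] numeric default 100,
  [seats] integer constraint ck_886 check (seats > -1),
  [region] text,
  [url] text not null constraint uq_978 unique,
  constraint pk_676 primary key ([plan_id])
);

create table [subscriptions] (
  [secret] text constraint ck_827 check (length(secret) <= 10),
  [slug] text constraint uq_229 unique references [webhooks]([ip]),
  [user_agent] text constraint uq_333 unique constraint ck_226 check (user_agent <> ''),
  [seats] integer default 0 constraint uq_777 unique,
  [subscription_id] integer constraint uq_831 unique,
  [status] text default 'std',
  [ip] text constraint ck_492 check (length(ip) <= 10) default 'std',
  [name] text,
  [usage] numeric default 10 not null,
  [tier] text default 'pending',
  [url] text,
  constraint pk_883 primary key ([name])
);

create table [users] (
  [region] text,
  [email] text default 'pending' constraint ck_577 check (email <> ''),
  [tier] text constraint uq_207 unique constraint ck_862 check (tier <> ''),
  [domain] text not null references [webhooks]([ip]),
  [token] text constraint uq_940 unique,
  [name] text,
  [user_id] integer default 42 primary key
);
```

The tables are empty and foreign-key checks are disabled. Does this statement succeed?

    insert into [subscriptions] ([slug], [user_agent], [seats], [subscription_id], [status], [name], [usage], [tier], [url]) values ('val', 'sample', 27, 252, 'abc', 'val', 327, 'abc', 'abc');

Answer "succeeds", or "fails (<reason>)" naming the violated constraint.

NOT NULL columns: name is supplied; usage is supplied.
CHECK constraints: 'sample' satisfies (user_agent <> '').
No constraint is violated.

succeeds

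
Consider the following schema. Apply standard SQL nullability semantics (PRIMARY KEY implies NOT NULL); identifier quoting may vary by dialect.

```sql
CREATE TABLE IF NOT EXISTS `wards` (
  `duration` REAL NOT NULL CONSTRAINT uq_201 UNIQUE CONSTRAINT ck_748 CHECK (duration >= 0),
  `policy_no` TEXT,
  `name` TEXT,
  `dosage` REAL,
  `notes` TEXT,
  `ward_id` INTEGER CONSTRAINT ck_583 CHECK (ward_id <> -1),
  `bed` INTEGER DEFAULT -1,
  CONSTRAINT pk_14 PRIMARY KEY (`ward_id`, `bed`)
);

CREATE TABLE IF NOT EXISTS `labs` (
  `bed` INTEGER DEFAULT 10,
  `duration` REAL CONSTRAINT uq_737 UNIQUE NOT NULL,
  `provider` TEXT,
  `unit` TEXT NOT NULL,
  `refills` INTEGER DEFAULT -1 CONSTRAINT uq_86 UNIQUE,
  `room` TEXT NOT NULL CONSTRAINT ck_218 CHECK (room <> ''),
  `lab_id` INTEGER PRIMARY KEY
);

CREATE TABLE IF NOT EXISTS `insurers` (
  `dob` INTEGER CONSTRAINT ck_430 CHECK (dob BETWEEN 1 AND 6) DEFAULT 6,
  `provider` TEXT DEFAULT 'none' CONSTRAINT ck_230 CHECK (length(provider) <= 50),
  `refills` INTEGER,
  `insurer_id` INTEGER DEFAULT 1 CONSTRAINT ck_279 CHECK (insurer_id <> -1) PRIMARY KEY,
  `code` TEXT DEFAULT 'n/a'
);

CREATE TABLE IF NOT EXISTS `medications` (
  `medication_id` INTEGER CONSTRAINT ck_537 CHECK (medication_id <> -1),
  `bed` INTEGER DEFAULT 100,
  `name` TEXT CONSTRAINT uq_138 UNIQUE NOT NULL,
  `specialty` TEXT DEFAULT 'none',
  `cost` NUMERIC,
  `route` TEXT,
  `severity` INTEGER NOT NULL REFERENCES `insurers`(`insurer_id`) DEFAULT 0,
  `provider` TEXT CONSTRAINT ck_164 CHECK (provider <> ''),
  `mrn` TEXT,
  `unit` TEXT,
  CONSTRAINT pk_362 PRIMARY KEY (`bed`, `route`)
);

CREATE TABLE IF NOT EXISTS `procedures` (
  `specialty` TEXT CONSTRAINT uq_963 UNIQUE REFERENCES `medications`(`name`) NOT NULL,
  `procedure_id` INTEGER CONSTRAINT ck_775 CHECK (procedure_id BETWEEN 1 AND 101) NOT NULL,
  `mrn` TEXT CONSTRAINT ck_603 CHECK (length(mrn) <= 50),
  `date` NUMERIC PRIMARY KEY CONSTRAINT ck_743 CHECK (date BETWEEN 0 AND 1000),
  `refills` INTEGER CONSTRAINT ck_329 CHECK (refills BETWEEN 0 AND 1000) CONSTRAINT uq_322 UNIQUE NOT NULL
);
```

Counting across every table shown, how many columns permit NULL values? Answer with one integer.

wards: 4 nullable (policy_no, name, dosage, notes — PK (ward_id, bed) and explicit NOT NULL columns excluded).
labs: 3 nullable (bed, provider, refills — PK (lab_id) and explicit NOT NULL columns excluded).
insurers: 4 nullable (dob, provider, refills, code — PK (insurer_id) and explicit NOT NULL columns excluded).
medications: 6 nullable (medication_id, specialty, cost, provider, mrn, unit — PK (bed, route) and explicit NOT NULL columns excluded).
procedures: 1 nullable (mrn — PK (date) and explicit NOT NULL columns excluded).
Total: 4 + 3 + 4 + 6 + 1 = 18.

18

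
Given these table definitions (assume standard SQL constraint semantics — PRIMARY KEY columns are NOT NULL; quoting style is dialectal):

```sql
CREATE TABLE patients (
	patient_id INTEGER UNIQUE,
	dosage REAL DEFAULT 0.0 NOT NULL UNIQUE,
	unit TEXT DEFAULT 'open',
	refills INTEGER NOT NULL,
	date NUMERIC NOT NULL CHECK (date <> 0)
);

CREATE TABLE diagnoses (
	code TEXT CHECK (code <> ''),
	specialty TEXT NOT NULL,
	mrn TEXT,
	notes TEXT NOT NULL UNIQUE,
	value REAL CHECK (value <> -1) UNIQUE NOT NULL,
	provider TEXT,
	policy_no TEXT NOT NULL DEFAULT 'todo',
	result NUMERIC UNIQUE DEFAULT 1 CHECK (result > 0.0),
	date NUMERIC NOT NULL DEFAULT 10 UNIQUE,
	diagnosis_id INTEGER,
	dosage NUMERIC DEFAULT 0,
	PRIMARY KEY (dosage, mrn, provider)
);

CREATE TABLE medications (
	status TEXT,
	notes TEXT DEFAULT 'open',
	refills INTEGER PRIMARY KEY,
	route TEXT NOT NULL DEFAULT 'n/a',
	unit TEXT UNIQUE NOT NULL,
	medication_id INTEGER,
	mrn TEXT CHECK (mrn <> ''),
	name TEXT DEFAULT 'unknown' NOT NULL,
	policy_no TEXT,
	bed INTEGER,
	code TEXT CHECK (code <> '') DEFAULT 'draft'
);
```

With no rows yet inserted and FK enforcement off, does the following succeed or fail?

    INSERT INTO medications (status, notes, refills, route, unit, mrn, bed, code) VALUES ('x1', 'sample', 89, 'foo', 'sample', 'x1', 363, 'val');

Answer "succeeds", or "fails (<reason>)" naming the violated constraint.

succeeds

NOT NULL columns: name defaults to 'unknown'; refills is supplied; route is supplied; unit is supplied.
CHECK constraints: 'x1' satisfies (mrn <> ''); 'val' satisfies (code <> '').
No constraint is violated.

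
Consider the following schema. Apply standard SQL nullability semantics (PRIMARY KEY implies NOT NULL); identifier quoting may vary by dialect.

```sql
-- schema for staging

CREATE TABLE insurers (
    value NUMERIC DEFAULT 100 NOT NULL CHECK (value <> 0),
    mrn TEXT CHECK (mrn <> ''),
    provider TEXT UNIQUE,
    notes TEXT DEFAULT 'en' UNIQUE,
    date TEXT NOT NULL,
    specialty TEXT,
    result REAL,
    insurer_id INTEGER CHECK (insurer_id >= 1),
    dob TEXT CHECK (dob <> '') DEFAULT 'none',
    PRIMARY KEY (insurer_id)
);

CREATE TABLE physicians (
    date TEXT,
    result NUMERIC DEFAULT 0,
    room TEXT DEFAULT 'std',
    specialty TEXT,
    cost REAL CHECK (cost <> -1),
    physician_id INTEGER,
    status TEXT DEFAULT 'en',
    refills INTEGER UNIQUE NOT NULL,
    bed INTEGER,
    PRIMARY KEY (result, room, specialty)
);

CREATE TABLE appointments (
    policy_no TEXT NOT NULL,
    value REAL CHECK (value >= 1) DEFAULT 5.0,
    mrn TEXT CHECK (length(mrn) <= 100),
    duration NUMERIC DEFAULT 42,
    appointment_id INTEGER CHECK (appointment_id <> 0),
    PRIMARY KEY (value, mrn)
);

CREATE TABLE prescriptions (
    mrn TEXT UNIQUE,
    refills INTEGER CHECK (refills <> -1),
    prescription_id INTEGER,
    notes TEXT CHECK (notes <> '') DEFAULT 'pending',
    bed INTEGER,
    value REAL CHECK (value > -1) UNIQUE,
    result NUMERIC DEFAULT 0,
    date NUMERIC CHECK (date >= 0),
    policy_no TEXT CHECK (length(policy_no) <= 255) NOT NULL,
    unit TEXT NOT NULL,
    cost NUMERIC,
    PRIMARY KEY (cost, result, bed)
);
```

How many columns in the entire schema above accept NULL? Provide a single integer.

19

insurers: 6 nullable (mrn, provider, notes, specialty, result, dob — PK (insurer_id) and explicit NOT NULL columns excluded).
physicians: 5 nullable (date, cost, physician_id, status, bed — PK (result, room, specialty) and explicit NOT NULL columns excluded).
appointments: 2 nullable (duration, appointment_id — PK (value, mrn) and explicit NOT NULL columns excluded).
prescriptions: 6 nullable (mrn, refills, prescription_id, notes, value, date — PK (cost, result, bed) and explicit NOT NULL columns excluded).
Total: 6 + 5 + 2 + 6 = 19.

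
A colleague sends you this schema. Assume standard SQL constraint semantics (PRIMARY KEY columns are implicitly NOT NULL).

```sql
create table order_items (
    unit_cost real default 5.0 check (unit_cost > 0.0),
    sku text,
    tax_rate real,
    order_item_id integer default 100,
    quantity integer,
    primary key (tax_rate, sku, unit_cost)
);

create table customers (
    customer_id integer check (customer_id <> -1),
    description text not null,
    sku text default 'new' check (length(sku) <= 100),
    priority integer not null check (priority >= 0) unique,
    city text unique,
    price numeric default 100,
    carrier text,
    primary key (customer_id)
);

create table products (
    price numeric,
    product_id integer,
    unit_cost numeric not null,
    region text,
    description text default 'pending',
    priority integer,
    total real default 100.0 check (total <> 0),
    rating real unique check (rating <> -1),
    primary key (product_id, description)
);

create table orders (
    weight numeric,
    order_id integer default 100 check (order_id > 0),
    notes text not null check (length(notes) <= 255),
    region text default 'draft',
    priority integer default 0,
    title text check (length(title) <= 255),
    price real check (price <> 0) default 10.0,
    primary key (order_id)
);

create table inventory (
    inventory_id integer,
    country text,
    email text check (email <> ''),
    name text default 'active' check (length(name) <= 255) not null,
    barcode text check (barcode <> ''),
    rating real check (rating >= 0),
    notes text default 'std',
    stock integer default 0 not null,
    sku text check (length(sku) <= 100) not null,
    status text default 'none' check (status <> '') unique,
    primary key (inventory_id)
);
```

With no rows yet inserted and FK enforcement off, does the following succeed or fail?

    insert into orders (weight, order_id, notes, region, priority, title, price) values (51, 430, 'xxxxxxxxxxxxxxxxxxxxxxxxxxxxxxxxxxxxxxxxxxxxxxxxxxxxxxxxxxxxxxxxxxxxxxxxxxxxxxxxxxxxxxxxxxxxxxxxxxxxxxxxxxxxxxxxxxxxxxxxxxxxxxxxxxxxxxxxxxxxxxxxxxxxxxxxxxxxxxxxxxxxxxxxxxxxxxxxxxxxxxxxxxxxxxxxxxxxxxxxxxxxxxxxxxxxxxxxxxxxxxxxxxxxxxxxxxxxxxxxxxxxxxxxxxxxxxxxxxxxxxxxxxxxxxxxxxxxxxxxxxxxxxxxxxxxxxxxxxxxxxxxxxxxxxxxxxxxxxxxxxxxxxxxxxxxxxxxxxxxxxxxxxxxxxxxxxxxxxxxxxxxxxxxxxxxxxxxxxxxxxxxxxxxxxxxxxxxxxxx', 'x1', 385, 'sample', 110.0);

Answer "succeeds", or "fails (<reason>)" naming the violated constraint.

fails (CHECK on notes)

The value 'xxxxxxxxxxxxxxxxxxxxxxxxxxxxxxxxxxxxxxxxxxxxxxxxxxxxxxxxxxxxxxxxxxxxxxxxxxxxxxxxxxxxxxxxxxxxxxxxxxxxxxxxxxxxxxxxxxxxxxxxxxxxxxxxxxxxxxxxxxxxxxxxxxxxxxxxxxxxxxxxxxxxxxxxxxxxxxxxxxxxxxxxxxxxxxxxxxxxxxxxxxxxxxxxxxxxxxxxxxxxxxxxxxxxxxxxxxxxxxxxxxxxxxxxxxxxxxxxxxxxxxxxxxxxxxxxxxxxxxxxxxxxxxxxxxxxxxxxxxxxxxxxxxxxxxxxxxxxxxxxxxxxxxxxxxxxxxxxxxxxxxxxxxxxxxxxxxxxxxxxxxxxxxxxxxxxxxxxxxxxxxxxxxxxxxxxxxxxxxxx' for notes violates CHECK (length(notes) <= 255).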